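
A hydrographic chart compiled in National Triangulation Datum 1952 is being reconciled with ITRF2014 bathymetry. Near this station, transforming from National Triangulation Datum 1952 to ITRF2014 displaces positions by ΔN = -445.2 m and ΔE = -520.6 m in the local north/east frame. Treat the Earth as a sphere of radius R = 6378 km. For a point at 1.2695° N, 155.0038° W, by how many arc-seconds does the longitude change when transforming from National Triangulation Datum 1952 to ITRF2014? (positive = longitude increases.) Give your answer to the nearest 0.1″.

At latitude 1.2695°, cos φ = 0.999755.
One radian of longitude at latitude φ spans R cos φ, so Δλ = ΔE / (R cos φ) = -520.6 / (6378000 × 0.999755) = -8.1644e-05 rad = -16.840″.

Δλ = -16.8″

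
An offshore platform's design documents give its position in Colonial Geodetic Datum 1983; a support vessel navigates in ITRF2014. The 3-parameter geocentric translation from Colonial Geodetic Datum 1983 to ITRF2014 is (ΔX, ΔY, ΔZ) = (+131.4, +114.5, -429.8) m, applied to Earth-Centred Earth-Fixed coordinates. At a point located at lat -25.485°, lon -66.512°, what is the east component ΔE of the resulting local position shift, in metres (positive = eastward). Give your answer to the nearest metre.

ΔE = 166 m

At φ = -25.485°, λ = -66.512°: sin φ = -0.430275, cos φ = 0.902698, sin λ = -0.917144, cos λ = 0.398557.
ΔE = −sin λ·ΔX + cos λ·ΔY = −(-0.917144)·(131.4) + (0.398557)·(114.5) = 166.15 m.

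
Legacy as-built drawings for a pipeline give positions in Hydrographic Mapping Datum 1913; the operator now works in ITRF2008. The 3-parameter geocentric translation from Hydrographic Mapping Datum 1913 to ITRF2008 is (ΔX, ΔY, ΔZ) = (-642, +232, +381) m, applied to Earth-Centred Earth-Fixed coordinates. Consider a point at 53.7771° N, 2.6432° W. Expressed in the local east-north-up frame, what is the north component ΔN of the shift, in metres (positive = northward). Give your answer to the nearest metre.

ΔN = 751 m

The local north axis is (−sin φ cos λ, −sin φ sin λ, cos φ), giving ΔN = 517.366 + 8.631 + 225.144 = 751.14 m.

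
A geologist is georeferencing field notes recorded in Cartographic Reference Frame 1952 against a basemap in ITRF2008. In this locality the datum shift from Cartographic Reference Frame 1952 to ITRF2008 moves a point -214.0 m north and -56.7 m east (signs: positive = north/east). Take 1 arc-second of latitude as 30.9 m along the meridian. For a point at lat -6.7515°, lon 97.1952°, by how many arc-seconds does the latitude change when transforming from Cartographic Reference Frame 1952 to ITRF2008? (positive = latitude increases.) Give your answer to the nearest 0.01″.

1″ of latitude = 30.90 m, so Δφ = -214.0 / 30.90 = -6.926″.

Δφ = -6.93″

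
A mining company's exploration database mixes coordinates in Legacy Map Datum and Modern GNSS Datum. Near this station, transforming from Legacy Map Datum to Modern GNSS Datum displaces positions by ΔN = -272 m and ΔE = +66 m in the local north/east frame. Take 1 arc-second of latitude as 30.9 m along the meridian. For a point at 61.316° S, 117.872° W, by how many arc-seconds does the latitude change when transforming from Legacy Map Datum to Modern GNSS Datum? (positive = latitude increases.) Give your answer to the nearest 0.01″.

1″ of latitude = 30.90 m, so Δφ = -272.0 / 30.90 = -8.803″.

Δφ = -8.80″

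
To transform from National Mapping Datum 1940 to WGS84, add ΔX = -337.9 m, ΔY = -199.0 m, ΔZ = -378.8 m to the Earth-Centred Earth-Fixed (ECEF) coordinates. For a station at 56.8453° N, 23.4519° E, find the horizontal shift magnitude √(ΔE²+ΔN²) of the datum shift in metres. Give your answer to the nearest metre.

128 m

At φ = 56.8453°, λ = 23.4519°: sin φ = 0.837197, cos φ = 0.546901, sin λ = 0.397979, cos λ = 0.917395.
ΔE = −sin λ·ΔX + cos λ·ΔY = −(0.397979)·(-337.9) + (0.917395)·(-199.0) = -48.08 m.
ΔN = −sin φ cos λ·ΔX − sin φ sin λ·ΔY + cos φ·ΔZ = −(0.837197)(0.917395)(-337.9) − (0.837197)(0.397979)(-199.0) + (0.546901)(-378.8) = 118.66 m.
Horizontal magnitude = √(ΔE² + ΔN²) = √((-48.08)² + 118.66²) = 128.03 m.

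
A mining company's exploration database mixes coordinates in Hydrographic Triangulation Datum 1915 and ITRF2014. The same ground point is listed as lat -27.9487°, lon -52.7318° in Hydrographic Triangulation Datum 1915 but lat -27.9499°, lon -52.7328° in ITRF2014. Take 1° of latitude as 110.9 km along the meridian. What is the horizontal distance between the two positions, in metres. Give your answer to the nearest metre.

165 m

Δφ = -27.9499° − -27.9487° = -0.0012°; Δλ = -52.7328° − -52.7318° = -0.0010°.
ΔN = Δφ × 110900 = -133.1 m; ΔE = Δλ × 110900 × cos(-27.9487°) = -0.0010 × 110900 × 0.883368 = -98.0 m.
Distance = √(ΔE² + ΔN²) = √((-98.0)² + (-133.1)²) = 165.2 m.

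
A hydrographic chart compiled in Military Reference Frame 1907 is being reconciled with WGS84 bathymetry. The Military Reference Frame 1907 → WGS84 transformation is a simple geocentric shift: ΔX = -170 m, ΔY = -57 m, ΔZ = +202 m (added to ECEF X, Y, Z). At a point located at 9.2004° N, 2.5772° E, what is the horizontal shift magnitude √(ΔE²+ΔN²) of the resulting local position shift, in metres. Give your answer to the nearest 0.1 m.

232.3 m

The local east axis at (φ, λ) is (−sin λ, cos λ, 0), so ΔE = −sin(2.5772°)·(-170) + cos(2.5772°)·(-57) = -49.30 m.
The local north axis is (−sin φ cos λ, −sin φ sin λ, cos φ), giving ΔN = 27.153 + 0.410 + 199.401 = 226.96 m.
Horizontal magnitude = √(ΔE² + ΔN²) = √((-49.30)² + 226.96²) = 232.26 m.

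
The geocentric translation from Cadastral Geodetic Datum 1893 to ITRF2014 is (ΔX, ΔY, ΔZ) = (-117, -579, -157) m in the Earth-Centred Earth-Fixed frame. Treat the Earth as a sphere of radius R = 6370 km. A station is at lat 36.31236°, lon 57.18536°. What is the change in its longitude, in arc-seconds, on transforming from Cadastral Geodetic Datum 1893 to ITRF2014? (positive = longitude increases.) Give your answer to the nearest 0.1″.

Δλ = -8.7″

sin φ = 0.592187, cos φ = 0.805801, sin λ = 0.840428, cos λ = 0.541923.
East component: ΔE = −sin λ·ΔX + cos λ·ΔY = −(0.840428)(-117) + (0.541923)(-579) = -215.44 m.
1° of latitude spans πR/180 = 111177 m; at latitude φ, 1° of longitude spans that × cos φ = 89586.9 m, so Δλ = -215.44 / 89586.9 × 3600 = -8.657″.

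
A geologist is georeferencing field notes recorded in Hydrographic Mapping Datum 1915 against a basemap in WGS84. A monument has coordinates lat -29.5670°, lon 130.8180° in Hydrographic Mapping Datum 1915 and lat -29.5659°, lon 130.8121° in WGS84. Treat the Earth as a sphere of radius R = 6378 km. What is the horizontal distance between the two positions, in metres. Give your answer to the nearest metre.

584 m

Δφ = -29.5659° − -29.5670° = +0.0011°; Δλ = 130.8121° − 130.8180° = -0.0059°.
1° along a meridian = πR/180 = 111317 m.
ΔN = Δφ × 111317 = 122.4 m; ΔE = Δλ × 111317 × cos(-29.5670°) = -0.0059 × 111317 × 0.869779 = -571.2 m.
Distance = √(ΔE² + ΔN²) = √((-571.2)² + 122.4²) = 584.2 m.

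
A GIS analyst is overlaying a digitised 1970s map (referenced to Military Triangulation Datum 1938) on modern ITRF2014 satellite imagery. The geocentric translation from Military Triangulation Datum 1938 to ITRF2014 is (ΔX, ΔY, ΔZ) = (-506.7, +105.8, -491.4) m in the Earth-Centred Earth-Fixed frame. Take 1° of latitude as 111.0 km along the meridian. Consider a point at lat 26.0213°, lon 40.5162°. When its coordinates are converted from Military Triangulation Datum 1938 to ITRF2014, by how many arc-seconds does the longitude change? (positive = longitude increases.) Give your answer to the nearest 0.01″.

sin φ = 0.438705, cos φ = 0.898631, sin λ = 0.649663, cos λ = 0.760222.
East component: ΔE = −sin λ·ΔX + cos λ·ΔY = −(0.649663)(-506.7) + (0.760222)(105.8) = 409.62 m.
1° of latitude spans 111000 m; at latitude φ, 1° of longitude spans that × cos φ = 99748.0 m, so Δλ = 409.62 / 99748.0 × 3600 = 14.783″.

Δλ = 14.78″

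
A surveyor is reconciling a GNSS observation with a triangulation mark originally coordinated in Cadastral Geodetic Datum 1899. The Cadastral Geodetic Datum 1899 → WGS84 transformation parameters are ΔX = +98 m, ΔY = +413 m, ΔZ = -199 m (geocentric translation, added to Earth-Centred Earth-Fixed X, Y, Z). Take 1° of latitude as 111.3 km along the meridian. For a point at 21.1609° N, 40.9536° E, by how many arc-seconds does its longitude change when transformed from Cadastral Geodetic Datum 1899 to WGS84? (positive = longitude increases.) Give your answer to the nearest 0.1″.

sin φ = 0.360988, cos φ = 0.932570, sin λ = 0.655448, cos λ = 0.755241.
East component: ΔE = −sin λ·ΔX + cos λ·ΔY = −(0.655448)(98) + (0.755241)(413) = 247.68 m.
1° of latitude spans 111300 m; at latitude φ, 1° of longitude spans that × cos φ = 103795.1 m, so Δλ = 247.68 / 103795.1 × 3600 = 8.590″.

Δλ = 8.6″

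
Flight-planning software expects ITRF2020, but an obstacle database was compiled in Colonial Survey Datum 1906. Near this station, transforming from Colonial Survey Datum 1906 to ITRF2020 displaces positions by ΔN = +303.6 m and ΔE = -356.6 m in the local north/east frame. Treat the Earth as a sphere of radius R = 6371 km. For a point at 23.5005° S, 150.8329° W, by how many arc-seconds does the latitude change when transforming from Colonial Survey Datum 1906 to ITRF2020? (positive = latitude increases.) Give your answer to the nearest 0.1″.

Δφ = 9.8″

On a sphere of radius R, 1 rad of latitude = R, so Δφ = ΔN / R = 303.6 / 6371000 = 4.7653e-05 rad = 9.829″.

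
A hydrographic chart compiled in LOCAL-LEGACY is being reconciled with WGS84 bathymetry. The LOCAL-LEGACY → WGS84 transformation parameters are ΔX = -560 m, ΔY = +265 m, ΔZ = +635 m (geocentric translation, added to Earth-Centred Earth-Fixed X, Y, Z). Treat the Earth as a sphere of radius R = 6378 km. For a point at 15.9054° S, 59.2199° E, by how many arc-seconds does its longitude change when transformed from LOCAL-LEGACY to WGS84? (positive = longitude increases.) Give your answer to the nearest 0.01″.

sin φ = -0.274050, cos φ = 0.961715, sin λ = 0.859138, cos λ = 0.511744.
East component: ΔE = −sin λ·ΔX + cos λ·ΔY = −(0.859138)(-560) + (0.511744)(265) = 616.73 m.
1° of latitude spans πR/180 = 111317 m; at latitude φ, 1° of longitude spans that × cos φ = 107055.4 m, so Δλ = 616.73 / 107055.4 × 3600 = 20.739″.

Δλ = 20.74″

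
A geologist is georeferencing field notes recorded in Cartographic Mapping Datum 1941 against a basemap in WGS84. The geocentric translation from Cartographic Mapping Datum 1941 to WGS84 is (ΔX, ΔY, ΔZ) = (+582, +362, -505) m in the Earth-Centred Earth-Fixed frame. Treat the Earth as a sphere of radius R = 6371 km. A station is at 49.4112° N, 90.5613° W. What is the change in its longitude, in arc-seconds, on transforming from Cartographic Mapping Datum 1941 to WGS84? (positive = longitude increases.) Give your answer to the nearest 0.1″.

sin φ = 0.759399, cos φ = 0.650626, sin λ = -0.999952, cos λ = -0.009796.
East component: ΔE = −sin λ·ΔX + cos λ·ΔY = −(-0.999952)(582) + (-0.009796)(362) = 578.43 m.
1° of latitude spans πR/180 = 111195 m; at latitude φ, 1° of longitude spans that × cos φ = 72346.3 m, so Δλ = 578.43 / 72346.3 × 3600 = 28.783″.

Δλ = 28.8″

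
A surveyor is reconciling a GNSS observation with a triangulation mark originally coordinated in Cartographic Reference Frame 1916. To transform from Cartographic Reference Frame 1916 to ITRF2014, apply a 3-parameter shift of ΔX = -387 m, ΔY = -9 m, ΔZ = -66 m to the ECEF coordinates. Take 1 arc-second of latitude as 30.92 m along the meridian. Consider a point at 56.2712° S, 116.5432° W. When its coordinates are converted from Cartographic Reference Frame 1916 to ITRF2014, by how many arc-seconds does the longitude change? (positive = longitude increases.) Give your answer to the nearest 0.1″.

sin φ = -0.831675, cos φ = 0.555263, sin λ = -0.894598, cos λ = -0.446872.
East component: ΔE = −sin λ·ΔX + cos λ·ΔY = −(-0.894598)(-387) + (-0.446872)(-9) = -342.19 m.
1° of latitude spans 3600 × 30.92 = 111312 m; at latitude φ, 1° of longitude spans that × cos φ = 61807.4 m, so Δλ = -342.19 / 61807.4 × 3600 = -19.931″.

Δλ = -19.9″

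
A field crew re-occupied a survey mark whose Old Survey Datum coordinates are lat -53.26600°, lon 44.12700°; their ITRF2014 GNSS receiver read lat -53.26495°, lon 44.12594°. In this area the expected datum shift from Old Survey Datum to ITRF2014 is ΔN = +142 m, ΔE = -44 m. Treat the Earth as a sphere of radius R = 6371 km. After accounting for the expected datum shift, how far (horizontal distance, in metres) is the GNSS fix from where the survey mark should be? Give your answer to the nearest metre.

Observed coordinate differences: Δφ = +0.00105°, Δλ = -0.00106°.
Converting to metres (1° lat = 111195 m, cos φ = 0.598101): observed ΔN = 116.8 m, observed ΔE = -70.5 m.
Subtracting the expected shift leaves a residual of 116.8 − (142) = -25.2 m north and -70.5 − (-44) = -26.5 m east.
Residual distance = √((-25.2)² + (-26.5)²) = 36.6 m.

37 m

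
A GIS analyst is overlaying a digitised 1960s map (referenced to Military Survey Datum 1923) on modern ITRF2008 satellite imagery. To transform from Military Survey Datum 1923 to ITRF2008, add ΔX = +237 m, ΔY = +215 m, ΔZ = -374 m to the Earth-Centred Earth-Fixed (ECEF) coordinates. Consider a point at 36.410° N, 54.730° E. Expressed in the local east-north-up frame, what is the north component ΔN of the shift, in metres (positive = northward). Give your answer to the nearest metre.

ΔN = -486 m

At φ = 36.410°, λ = 54.730°: sin φ = 0.593559, cos φ = 0.804790, sin λ = 0.816440, cos λ = 0.577430.
ΔN = −sin φ cos λ·ΔX − sin φ sin λ·ΔY + cos φ·ΔZ = −(0.593559)(0.577430)(237) − (0.593559)(0.816440)(215) + (0.804790)(-374) = -486.41 m.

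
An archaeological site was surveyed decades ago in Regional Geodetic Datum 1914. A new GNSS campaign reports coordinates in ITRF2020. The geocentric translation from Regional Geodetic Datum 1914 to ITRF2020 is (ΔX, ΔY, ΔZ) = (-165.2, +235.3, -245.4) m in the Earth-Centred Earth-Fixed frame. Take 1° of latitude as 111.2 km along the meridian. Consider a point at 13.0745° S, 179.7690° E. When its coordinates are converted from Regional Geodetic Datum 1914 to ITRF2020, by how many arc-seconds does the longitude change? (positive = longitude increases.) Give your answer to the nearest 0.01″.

sin φ = -0.226218, cos φ = 0.974077, sin λ = 0.004032, cos λ = -0.999992.
East component: ΔE = −sin λ·ΔX + cos λ·ΔY = −(0.004032)(-165.2) + (-0.999992)(235.3) = -234.63 m.
1° of latitude spans 111200 m; at latitude φ, 1° of longitude spans that × cos φ = 108317.3 m, so Δλ = -234.63 / 108317.3 × 3600 = -7.798″.

Δλ = -7.80″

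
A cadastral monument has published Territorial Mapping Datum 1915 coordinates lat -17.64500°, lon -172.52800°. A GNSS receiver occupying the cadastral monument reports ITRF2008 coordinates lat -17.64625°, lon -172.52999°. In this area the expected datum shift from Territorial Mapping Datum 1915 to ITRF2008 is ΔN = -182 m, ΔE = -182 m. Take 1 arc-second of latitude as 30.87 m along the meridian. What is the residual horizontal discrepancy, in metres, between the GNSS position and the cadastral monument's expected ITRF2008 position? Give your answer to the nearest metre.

Observed coordinate differences: Δφ = -0.00125°, Δλ = -0.00199°.
Converting to metres (1° lat = 111132 m, cos φ = 0.952953): observed ΔN = -138.9 m, observed ΔE = -210.7 m.
Subtracting the expected shift leaves a residual of -138.9 − (-182) = 43.1 m north and -210.7 − (-182) = -28.7 m east.
Residual distance = √(43.1² + (-28.7)²) = 51.8 m.

52 m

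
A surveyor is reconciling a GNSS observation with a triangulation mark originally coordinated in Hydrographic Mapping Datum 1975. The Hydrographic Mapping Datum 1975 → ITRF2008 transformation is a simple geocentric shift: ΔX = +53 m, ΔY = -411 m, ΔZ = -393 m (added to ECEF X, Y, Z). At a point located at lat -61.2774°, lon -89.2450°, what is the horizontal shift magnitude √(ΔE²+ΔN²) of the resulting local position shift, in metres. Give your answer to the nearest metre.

The local east axis at (φ, λ) is (−sin λ, cos λ, 0), so ΔE = −sin(-89.2450°)·53 + cos(-89.2450°)·(-411) = 47.58 m.
The local north axis is (−sin φ cos λ, −sin φ sin λ, cos φ), giving ΔN = 0.612 + 360.398 − 188.864 = 172.15 m.
Horizontal magnitude = √(ΔE² + ΔN²) = √(47.58² + 172.15²) = 178.60 m.

179 m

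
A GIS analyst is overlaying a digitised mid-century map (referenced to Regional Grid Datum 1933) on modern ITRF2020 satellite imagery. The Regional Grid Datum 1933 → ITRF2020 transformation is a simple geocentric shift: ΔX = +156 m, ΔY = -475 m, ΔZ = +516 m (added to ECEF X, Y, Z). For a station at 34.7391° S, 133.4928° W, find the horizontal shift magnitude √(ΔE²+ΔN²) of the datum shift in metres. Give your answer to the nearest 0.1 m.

At φ = -34.7391°, λ = -133.4928°: sin φ = -0.569840, cos φ = 0.821755, sin λ = -0.725461, cos λ = -0.688263.
ΔE = −sin λ·ΔX + cos λ·ΔY = −(-0.725461)·(156) + (-0.688263)·(-475) = 440.10 m.
ΔN = −sin φ cos λ·ΔX − sin φ sin λ·ΔY + cos φ·ΔZ = −(-0.569840)(-0.688263)(156) − (-0.569840)(-0.725461)(-475) + (0.821755)(516) = 559.21 m.
Horizontal magnitude = √(ΔE² + ΔN²) = √(440.10² + 559.21²) = 711.62 m.

711.6 m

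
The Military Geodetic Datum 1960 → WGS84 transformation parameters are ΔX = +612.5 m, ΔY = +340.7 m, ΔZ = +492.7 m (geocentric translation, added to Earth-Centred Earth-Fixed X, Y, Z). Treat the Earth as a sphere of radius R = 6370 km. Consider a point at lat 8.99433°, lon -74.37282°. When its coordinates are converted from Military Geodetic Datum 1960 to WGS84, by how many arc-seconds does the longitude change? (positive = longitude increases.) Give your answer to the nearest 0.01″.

sin φ = 0.156337, cos φ = 0.987704, sin λ = -0.963035, cos λ = 0.269377.
East component: ΔE = −sin λ·ΔX + cos λ·ΔY = −(-0.963035)(612.5) + (0.269377)(340.7) = 681.64 m.
1° of latitude spans πR/180 = 111177 m; at latitude φ, 1° of longitude spans that × cos φ = 109810.4 m, so Δλ = 681.64 / 109810.4 × 3600 = 22.347″.

Δλ = 22.35″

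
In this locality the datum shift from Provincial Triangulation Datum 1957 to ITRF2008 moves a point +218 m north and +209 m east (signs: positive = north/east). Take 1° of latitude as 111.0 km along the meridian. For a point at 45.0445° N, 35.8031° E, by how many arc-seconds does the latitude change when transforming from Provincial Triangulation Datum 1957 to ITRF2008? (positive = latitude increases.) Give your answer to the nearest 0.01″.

Δφ = 7.07″

1° of latitude = 111.0 km, so Δφ = 218.0 / 111000 = 0.0019640° = 7.070″.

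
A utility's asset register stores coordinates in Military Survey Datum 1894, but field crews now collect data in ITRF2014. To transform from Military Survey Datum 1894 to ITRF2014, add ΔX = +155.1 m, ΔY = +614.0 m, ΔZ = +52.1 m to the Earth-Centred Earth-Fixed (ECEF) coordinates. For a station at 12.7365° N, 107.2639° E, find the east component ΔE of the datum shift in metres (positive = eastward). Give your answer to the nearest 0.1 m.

ΔE = -330.3 m

At φ = 12.7365°, λ = 107.2639°: sin φ = 0.220468, cos φ = 0.975394, sin λ = 0.954948, cos λ = -0.296773.
ΔE = −sin λ·ΔX + cos λ·ΔY = −(0.954948)·(155.1) + (-0.296773)·(614.0) = -330.33 m.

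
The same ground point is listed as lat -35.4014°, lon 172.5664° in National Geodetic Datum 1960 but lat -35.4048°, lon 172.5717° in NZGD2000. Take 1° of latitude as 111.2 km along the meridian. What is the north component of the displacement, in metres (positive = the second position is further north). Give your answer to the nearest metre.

Δφ = -35.4048° − -35.4014° = -0.0034°; Δλ = 172.5717° − 172.5664° = +0.0053°.
ΔN = Δφ × 111200 = -378.1 m; ΔE = Δλ × 111200 × cos(-35.4014°) = +0.0053 × 111200 × 0.815114 = 480.4 m.

ΔN = -378 m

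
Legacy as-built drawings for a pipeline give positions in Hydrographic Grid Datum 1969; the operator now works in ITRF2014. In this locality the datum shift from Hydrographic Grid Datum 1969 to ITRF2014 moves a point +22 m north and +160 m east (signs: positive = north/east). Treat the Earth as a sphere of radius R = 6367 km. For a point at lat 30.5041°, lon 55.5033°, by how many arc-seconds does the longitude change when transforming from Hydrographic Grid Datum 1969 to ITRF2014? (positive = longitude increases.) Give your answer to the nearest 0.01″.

At latitude 30.5041°, cos φ = 0.861593.
One radian of longitude at latitude φ spans R cos φ, so Δλ = ΔE / (R cos φ) = 160.0 / (6367000 × 0.861593) = 2.9166e-05 rad = 6.016″.

Δλ = 6.02″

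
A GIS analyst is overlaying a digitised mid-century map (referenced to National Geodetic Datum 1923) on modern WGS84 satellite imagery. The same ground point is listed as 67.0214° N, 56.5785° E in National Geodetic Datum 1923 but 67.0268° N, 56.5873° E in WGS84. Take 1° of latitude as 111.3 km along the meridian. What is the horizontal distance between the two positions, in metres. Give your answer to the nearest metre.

712 m

Δφ = 67.0268° − 67.0214° = +0.0054°; Δλ = 56.5873° − 56.5785° = +0.0088°.
ΔN = Δφ × 111300 = 601.0 m; ΔE = Δλ × 111300 × cos(67.0214°) = +0.0088 × 111300 × 0.390387 = 382.4 m.
Distance = √(ΔE² + ΔN²) = √(382.4² + 601.0²) = 712.3 m.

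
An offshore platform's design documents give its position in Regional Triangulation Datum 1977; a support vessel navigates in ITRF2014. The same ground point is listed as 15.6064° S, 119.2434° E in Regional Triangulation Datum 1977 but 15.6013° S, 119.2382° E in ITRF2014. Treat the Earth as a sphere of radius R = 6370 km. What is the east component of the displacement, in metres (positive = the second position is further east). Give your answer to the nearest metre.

ΔE = -557 m

Δφ = -15.6013° − -15.6064° = +0.0051°; Δλ = 119.2382° − 119.2434° = -0.0052°.
1° along a meridian = πR/180 = 111177 m.
ΔN = Δφ × 111177 = 567.0 m; ΔE = Δλ × 111177 × cos(-15.6064°) = -0.0052 × 111177 × 0.963133 = -556.8 m.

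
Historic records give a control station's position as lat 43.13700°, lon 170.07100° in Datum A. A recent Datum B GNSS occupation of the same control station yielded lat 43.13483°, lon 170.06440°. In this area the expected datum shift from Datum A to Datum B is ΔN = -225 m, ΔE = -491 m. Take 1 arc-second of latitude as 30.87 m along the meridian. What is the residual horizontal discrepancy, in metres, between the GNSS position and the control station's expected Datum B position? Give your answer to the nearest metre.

Observed coordinate differences: Δφ = -0.00217°, Δλ = -0.00660°.
Converting to metres (1° lat = 111132 m, cos φ = 0.729721): observed ΔN = -241.2 m, observed ΔE = -535.2 m.
Subtracting the expected shift leaves a residual of -241.2 − (-225) = -16.2 m north and -535.2 − (-491) = -44.2 m east.
Residual distance = √((-16.2)² + (-44.2)²) = 47.1 m.

47 m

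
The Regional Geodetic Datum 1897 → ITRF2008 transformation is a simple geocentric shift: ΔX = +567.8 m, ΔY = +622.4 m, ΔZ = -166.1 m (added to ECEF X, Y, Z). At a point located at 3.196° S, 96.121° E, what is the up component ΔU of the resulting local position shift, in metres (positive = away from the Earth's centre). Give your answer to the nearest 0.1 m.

The local up (radial) axis is (cos φ cos λ, cos φ sin λ, sin φ), giving ΔU = -60.450 + 617.889 + 9.260 = 566.70 m.

ΔU = 566.7 m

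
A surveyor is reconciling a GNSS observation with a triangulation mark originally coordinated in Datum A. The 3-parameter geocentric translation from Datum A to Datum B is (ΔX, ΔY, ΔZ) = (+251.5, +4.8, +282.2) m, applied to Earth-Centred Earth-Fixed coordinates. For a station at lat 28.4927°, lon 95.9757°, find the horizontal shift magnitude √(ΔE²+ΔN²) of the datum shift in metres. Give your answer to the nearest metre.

360 m

The local east axis at (φ, λ) is (−sin λ, cos λ, 0), so ΔE = −sin(95.9757°)·251.5 + cos(95.9757°)·4.8 = -250.63 m.
The local north axis is (−sin φ cos λ, −sin φ sin λ, cos φ), giving ΔN = 12.490 − 2.277 + 248.019 = 258.23 m.
Horizontal magnitude = √(ΔE² + ΔN²) = √((-250.63)² + 258.23²) = 359.86 m.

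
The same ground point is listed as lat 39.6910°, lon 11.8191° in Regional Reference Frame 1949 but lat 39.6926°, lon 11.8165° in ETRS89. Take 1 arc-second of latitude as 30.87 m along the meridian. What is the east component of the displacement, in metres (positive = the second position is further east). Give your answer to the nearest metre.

ΔE = -222 m

Δφ = 39.6926° − 39.6910° = +0.0016°; Δλ = 11.8165° − 11.8191° = -0.0026°.
1° of latitude = 3600 × 30.87 = 111132 m.
ΔN = Δφ × 111132 = 177.8 m; ΔE = Δλ × 111132 × cos(39.6910°) = -0.0026 × 111132 × 0.769500 = -222.3 m.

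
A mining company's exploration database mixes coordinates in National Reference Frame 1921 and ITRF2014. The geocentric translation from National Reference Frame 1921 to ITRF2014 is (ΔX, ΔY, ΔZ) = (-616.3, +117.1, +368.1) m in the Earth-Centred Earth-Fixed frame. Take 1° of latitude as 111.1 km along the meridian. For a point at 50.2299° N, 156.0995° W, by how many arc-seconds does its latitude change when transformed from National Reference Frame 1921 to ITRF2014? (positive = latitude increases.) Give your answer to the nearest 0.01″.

sin φ = 0.768617, cos φ = 0.639709, sin λ = -0.405150, cos λ = -0.914250.
North component: ΔN = −sin φ cos λ·ΔX − sin φ sin λ·ΔY + cos φ·ΔZ = −(0.768617)(-0.914250)(-616.3) − (0.768617)(-0.405150)(117.1) + (0.639709)(368.1) = -161.14 m.
1° of latitude spans 111100 m, so Δφ = -161.14 / 111100 × 3600 = -5.221″.

Δφ = -5.22″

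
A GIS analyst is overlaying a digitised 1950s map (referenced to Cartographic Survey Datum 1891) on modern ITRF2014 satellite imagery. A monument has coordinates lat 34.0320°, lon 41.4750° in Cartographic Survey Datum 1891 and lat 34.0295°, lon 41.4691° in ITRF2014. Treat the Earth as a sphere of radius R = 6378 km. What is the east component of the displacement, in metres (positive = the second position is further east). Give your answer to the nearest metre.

ΔE = -544 m

Δφ = 34.0295° − 34.0320° = -0.0025°; Δλ = 41.4691° − 41.4750° = -0.0059°.
1° along a meridian = πR/180 = 111317 m.
ΔN = Δφ × 111317 = -278.3 m; ΔE = Δλ × 111317 × cos(34.0320°) = -0.0059 × 111317 × 0.828725 = -544.3 m.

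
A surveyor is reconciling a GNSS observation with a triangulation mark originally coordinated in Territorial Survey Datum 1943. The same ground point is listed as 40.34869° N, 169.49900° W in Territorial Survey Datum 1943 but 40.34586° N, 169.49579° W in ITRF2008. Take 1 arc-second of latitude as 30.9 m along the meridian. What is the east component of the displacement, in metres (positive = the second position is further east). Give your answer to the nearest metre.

ΔE = 272 m

Δφ = 40.34586° − 40.34869° = -0.00283°; Δλ = -169.49579° − -169.49900° = +0.00321°.
1° of latitude = 3600 × 30.90 = 111240 m.
ΔN = Δφ × 111240 = -314.8 m; ΔE = Δλ × 111240 × cos(40.34869°) = +0.00321 × 111240 × 0.762118 = 272.1 m.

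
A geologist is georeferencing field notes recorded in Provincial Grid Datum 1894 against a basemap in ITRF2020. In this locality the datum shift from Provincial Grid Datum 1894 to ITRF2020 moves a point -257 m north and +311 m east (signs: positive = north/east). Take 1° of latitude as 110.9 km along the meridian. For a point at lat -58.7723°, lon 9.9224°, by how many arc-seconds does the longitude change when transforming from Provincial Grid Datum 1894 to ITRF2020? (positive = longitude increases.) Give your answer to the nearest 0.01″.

At latitude -58.7723°, cos φ = 0.518440.
1° of longitude at this latitude = 110.9 × cos φ = 57.50 km, so Δλ = 311.0 / 57495.0 = 0.0054092° = 19.473″.

Δλ = 19.47″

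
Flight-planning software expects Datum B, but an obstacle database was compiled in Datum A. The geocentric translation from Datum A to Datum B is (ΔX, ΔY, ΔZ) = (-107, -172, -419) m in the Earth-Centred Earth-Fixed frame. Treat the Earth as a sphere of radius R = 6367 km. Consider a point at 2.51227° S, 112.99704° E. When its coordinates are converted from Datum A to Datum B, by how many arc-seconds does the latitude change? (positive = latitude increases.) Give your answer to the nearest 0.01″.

Δφ = -13.73″

sin φ = -0.043833, cos φ = 0.999039, sin λ = 0.920525, cos λ = -0.390684.
North component: ΔN = −sin φ cos λ·ΔX − sin φ sin λ·ΔY + cos φ·ΔZ = −(-0.043833)(-0.390684)(-107) − (-0.043833)(0.920525)(-172) + (0.999039)(-419) = -423.71 m.
1° of latitude spans πR/180 = 111125 m, so Δφ = -423.71 / 111125 × 3600 = -13.726″.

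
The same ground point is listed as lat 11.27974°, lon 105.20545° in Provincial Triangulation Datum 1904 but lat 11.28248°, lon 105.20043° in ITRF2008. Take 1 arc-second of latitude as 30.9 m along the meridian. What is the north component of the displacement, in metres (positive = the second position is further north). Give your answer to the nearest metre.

Δφ = 11.28248° − 11.27974° = +0.00274°; Δλ = 105.20043° − 105.20545° = -0.00502°.
1° of latitude = 3600 × 30.90 = 111240 m.
ΔN = Δφ × 111240 = 304.8 m; ΔE = Δλ × 111240 × cos(11.27974°) = -0.00502 × 111240 × 0.980684 = -547.6 m.

ΔN = 305 m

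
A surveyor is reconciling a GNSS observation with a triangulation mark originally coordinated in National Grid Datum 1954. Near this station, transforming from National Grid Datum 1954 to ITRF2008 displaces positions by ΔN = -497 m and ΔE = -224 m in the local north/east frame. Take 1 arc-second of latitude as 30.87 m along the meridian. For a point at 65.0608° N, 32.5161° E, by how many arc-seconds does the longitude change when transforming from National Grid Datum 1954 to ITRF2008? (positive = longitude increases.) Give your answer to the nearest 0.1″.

At latitude 65.0608°, cos φ = 0.421656.
1″ of longitude at this latitude = 30.87 × cos φ = 13.0165 m, so Δλ = -224.0 / 13.0165 = -17.209″.

Δλ = -17.2″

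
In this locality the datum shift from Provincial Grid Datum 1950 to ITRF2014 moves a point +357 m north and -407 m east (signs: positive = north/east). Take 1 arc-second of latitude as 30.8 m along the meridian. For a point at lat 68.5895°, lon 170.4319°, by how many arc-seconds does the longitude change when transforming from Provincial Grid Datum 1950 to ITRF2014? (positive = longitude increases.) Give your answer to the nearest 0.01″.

At latitude 68.5895°, cos φ = 0.365047.
1″ of longitude at this latitude = 30.80 × cos φ = 11.2435 m, so Δλ = -407.0 / 11.2435 = -36.199″.

Δλ = -36.20″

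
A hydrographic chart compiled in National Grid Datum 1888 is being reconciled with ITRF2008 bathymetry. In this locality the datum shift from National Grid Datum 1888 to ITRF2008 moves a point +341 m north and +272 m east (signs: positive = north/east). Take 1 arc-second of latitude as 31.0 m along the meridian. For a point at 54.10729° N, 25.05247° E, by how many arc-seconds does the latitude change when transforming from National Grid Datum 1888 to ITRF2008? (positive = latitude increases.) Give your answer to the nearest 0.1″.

1″ of latitude = 31.00 m, so Δφ = 341.0 / 31.00 = 11.000″.

Δφ = 11.0″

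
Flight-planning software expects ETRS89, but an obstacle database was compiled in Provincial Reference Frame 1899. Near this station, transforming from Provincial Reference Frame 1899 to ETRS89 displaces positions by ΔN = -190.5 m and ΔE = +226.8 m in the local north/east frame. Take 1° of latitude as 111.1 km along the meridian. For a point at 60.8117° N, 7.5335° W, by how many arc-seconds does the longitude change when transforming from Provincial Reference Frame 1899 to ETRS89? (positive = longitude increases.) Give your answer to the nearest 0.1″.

At latitude 60.8117°, cos φ = 0.487681.
1° of longitude at this latitude = 111.1 × cos φ = 54.18 km, so Δλ = 226.8 / 54181.4 = 0.0041859° = 15.069″.

Δλ = 15.1″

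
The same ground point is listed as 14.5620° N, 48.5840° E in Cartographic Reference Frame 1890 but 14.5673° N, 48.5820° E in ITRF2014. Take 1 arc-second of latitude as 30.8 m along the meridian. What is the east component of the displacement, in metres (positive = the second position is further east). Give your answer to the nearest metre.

ΔE = -215 m

Δφ = 14.5673° − 14.5620° = +0.0053°; Δλ = 48.5820° − 48.5840° = -0.0020°.
1° of latitude = 3600 × 30.80 = 110880 m.
ΔN = Δφ × 110880 = 587.7 m; ΔE = Δλ × 110880 × cos(14.5620°) = -0.0020 × 110880 × 0.967876 = -214.6 m.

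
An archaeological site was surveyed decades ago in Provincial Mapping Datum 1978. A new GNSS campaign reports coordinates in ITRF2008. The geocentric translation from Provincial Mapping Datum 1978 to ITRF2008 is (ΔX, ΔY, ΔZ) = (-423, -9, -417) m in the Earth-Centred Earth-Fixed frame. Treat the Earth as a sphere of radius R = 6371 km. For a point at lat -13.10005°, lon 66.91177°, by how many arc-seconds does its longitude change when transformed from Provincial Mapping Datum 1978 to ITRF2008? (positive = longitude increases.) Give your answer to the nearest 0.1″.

sin φ = -0.226652, cos φ = 0.973976, sin λ = 0.919902, cos λ = 0.392148.
East component: ΔE = −sin λ·ΔX + cos λ·ΔY = −(0.919902)(-423) + (0.392148)(-9) = 385.59 m.
1° of latitude spans πR/180 = 111195 m; at latitude φ, 1° of longitude spans that × cos φ = 108301.2 m, so Δλ = 385.59 / 108301.2 × 3600 = 12.817″.

Δλ = 12.8″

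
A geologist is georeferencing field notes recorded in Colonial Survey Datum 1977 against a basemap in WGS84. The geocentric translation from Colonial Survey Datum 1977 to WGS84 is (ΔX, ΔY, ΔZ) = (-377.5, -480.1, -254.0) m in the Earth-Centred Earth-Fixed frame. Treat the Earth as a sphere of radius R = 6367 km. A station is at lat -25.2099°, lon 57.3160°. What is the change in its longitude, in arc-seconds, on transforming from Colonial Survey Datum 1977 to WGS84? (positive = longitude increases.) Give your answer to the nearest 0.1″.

Δλ = 2.1″

sin φ = -0.425936, cos φ = 0.904753, sin λ = 0.841662, cos λ = 0.540005.
East component: ΔE = −sin λ·ΔX + cos λ·ΔY = −(0.841662)(-377.5) + (0.540005)(-480.1) = 58.47 m.
1° of latitude spans πR/180 = 111125 m; at latitude φ, 1° of longitude spans that × cos φ = 100540.8 m, so Δλ = 58.47 / 100540.8 × 3600 = 2.094″.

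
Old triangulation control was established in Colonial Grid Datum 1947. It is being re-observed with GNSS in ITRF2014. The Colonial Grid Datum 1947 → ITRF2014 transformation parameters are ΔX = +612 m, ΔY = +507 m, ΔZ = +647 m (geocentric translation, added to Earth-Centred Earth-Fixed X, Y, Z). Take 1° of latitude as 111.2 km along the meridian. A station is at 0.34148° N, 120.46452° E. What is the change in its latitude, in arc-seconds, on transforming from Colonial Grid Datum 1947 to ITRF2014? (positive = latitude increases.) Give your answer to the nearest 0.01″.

Δφ = 20.92″

sin φ = 0.005960, cos φ = 0.999982, sin λ = 0.861943, cos λ = -0.507005.
North component: ΔN = −sin φ cos λ·ΔX − sin φ sin λ·ΔY + cos φ·ΔZ = −(0.005960)(-0.507005)(612) − (0.005960)(0.861943)(507) + (0.999982)(647) = 646.23 m.
1° of latitude spans 111200 m, so Δφ = 646.23 / 111200 × 3600 = 20.921″.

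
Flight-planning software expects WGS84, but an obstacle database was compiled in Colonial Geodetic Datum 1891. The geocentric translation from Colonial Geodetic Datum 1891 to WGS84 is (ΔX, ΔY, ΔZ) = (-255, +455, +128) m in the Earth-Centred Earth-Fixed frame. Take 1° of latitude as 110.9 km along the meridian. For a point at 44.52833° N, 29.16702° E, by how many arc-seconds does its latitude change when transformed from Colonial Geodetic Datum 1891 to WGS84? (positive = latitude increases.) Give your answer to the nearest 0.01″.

Δφ = 2.98″

sin φ = 0.701262, cos φ = 0.712904, sin λ = 0.487357, cos λ = 0.873203.
North component: ΔN = −sin φ cos λ·ΔX − sin φ sin λ·ΔY + cos φ·ΔZ = −(0.701262)(0.873203)(-255) − (0.701262)(0.487357)(455) + (0.712904)(128) = 91.90 m.
1° of latitude spans 110900 m, so Δφ = 91.90 / 110900 × 3600 = 2.983″.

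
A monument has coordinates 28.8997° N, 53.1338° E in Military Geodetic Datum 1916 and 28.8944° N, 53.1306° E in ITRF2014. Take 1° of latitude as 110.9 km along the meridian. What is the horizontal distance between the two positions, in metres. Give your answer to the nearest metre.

Δφ = 28.8944° − 28.8997° = -0.0053°; Δλ = 53.1306° − 53.1338° = -0.0032°.
ΔN = Δφ × 110900 = -587.8 m; ΔE = Δλ × 110900 × cos(28.8997°) = -0.0032 × 110900 × 0.875467 = -310.7 m.
Distance = √(ΔE² + ΔN²) = √((-310.7)² + (-587.8)²) = 664.8 m.

665 m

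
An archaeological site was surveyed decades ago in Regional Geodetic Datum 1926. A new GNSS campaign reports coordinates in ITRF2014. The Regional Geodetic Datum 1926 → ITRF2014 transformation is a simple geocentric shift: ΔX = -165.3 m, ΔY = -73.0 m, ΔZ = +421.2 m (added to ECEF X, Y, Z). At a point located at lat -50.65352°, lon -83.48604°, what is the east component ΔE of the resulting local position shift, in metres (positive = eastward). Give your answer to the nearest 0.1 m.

The local east axis at (φ, λ) is (−sin λ, cos λ, 0), so ΔE = −sin(-83.48604°)·(-165.3) + cos(-83.48604°)·(-73.0) = -172.51 m.

ΔE = -172.5 m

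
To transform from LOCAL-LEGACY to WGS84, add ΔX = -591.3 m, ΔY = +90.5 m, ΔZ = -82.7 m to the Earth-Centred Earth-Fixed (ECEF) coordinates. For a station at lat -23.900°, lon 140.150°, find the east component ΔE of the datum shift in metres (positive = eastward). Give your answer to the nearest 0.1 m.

ΔE = 309.4 m

At φ = -23.900°, λ = 140.150°: sin φ = -0.405142, cos φ = 0.914254, sin λ = 0.640780, cos λ = -0.767725.
ΔE = −sin λ·ΔX + cos λ·ΔY = −(0.640780)·(-591.3) + (-0.767725)·(90.5) = 309.41 m.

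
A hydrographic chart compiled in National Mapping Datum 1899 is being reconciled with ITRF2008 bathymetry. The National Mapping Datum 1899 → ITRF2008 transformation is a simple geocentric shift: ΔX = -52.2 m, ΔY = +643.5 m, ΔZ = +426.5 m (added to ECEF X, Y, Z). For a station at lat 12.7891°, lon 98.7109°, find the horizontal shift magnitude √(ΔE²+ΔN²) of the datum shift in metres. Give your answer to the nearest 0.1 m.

At φ = 12.7891°, λ = 98.7109°: sin φ = 0.221363, cos φ = 0.975191, sin λ = 0.988465, cos λ = -0.151449.
ΔE = −sin λ·ΔX + cos λ·ΔY = −(0.988465)·(-52.2) + (-0.151449)·(643.5) = -45.86 m.
ΔN = −sin φ cos λ·ΔX − sin φ sin λ·ΔY + cos φ·ΔZ = −(0.221363)(-0.151449)(-52.2) − (0.221363)(0.988465)(643.5) + (0.975191)(426.5) = 273.37 m.
Horizontal magnitude = √(ΔE² + ΔN²) = √((-45.86)² + 273.37²) = 277.19 m.

277.2 m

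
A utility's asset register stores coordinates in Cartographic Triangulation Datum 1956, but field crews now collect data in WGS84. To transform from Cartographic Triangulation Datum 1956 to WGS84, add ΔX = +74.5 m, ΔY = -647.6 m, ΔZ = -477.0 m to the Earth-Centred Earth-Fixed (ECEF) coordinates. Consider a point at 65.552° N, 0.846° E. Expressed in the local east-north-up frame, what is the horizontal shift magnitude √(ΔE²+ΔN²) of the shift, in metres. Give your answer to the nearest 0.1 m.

697.5 m

At φ = 65.552°, λ = 0.846°: sin φ = 0.910337, cos φ = 0.413867, sin λ = 0.014765, cos λ = 0.999891.
ΔE = −sin λ·ΔX + cos λ·ΔY = −(0.014765)·(74.5) + (0.999891)·(-647.6) = -648.63 m.
ΔN = −sin φ cos λ·ΔX − sin φ sin λ·ΔY + cos φ·ΔZ = −(0.910337)(0.999891)(74.5) − (0.910337)(0.014765)(-647.6) + (0.413867)(-477.0) = -256.52 m.
Horizontal magnitude = √(ΔE² + ΔN²) = √((-648.63)² + (-256.52)²) = 697.51 m.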